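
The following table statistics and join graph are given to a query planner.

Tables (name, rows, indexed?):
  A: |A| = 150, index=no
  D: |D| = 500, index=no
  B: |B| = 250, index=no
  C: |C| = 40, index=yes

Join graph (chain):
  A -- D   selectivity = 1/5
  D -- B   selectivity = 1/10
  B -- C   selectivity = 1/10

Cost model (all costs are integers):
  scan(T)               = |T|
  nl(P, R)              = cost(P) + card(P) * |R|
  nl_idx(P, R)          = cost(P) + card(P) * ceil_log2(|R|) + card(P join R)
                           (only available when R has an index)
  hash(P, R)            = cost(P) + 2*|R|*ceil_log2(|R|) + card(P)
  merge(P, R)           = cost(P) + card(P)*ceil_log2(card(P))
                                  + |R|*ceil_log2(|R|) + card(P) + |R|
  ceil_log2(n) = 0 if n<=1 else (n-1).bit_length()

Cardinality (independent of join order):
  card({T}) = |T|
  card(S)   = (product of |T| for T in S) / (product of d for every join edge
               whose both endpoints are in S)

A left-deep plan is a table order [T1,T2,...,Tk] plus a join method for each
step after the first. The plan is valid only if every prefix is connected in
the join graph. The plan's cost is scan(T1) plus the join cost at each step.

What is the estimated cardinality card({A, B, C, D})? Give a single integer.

Tables in S: A(150), B(250), C(40), D(500)
Edges inside S: A-D(d=5), D-B(d=10), B-C(d=10)
numerator = 150 * 250 * 40 * 500 = 750000000
denominator = 5 * 10 * 10 = 500
card(S) = 750000000 / 500 = 1500000

1500000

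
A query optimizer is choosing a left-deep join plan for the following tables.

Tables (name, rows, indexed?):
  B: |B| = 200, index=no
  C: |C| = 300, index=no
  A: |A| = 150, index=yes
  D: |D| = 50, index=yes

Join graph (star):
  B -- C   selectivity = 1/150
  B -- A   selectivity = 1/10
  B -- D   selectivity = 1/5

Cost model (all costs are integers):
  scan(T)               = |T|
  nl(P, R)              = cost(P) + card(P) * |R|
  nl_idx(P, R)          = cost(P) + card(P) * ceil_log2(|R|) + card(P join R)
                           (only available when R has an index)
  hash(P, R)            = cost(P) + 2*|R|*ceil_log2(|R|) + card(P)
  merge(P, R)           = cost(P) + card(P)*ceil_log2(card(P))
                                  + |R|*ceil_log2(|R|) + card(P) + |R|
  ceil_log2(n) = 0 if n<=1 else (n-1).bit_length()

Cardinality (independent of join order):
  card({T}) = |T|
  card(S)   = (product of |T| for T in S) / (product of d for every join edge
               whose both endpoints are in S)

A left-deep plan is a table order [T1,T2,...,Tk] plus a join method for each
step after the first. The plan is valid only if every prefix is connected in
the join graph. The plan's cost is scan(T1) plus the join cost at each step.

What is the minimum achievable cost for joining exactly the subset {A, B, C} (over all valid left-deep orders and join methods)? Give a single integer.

Selinger DP over subsets of {A,B,C}:
  {B}: scan cost=200, card=200
  {C}: scan cost=300, card=300
  {A}: scan cost=150, card=150
  {BC}: card=400; try (B,hash)→3800, (C,merge)→5000, (B,merge)→5100, (C,hash)→5800, (C,nl)→60200, (B,nl)→60300; best=3800 via (B,hash)
  {AB}: card=3000; try (A,hash)→2800, (B,merge)→3300, (A,merge)→3350, (B,hash)→3500, (A,nl_idx)→4800, (B,nl)→30150 …(+1); best=2800 via (A,hash)
  {ABC}: card=6000; try (A,hash)→6600, (A,merge)→9150, (C,hash)→11200, (A,nl_idx)→13000, (C,merge)→44800, (A,nl)→63800 …(+1); best=6600 via (A,hash)

6600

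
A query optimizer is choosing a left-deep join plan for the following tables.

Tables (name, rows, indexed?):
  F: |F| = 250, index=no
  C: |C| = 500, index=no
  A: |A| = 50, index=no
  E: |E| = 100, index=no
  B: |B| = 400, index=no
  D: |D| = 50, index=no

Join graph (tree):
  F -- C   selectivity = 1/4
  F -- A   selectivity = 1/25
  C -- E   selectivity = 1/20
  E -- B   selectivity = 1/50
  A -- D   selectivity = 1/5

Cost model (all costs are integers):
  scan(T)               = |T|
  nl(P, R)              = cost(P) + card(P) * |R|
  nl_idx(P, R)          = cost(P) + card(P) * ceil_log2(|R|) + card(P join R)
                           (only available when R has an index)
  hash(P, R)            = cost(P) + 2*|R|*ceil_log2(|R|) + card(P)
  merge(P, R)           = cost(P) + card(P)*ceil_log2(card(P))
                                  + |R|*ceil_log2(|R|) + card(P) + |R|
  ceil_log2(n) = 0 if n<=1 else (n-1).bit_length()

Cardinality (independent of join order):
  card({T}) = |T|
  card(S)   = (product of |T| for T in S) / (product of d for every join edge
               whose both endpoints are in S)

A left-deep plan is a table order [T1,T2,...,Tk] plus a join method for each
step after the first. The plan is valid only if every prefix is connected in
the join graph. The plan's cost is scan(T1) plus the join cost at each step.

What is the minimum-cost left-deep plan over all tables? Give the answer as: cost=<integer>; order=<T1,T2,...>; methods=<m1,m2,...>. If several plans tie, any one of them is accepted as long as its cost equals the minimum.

cost=2894800; order=F,A,C,E,B,D; methods=hash,hash,hash,hash,hash

Selinger DP (subsets sized 1..n):
  {F}: scan cost=250, card=250
  {C}: scan cost=500, card=500
  {A}: scan cost=50, card=50
  {E}: scan cost=100, card=100
  {B}: scan cost=400, card=400
  {D}: scan cost=50, card=50
  {CF}: card=31250; try (F,hash)→5000, (C,merge)→7500, (F,merge)→7750, (C,hash)→9500, (C,nl)→125250, (F,nl)→125500; best=5000 via (F,hash)
  {AF}: card=500; try (A,hash)→1100, (F,merge)→2650, (A,merge)→2850, (F,hash)→4100, (F,nl)→12550, (A,nl)→12750; best=1100 via (A,hash)
  {CE}: card=2500; try (E,hash)→2400, (C,merge)→5900, (E,merge)→6300, (C,hash)→9200, (C,nl)→50100, (E,nl)→50500; best=2400 via (E,hash)
  {AD}: card=500; try (D,hash)→700, (A,hash)→700, (D,merge)→750, (A,merge)→750, (D,nl)→2550, (A,nl)→2550; best=700 via (D,hash)
  {BE}: card=800; try (E,hash)→2200, (B,merge)→4900, (E,merge)→5200, (B,hash)→7400, (B,nl)→40100, (E,nl)→40400; best=2200 via (E,hash)
  {ACF}: card=62500; try (C,hash)→10600, (C,merge)→11100, (A,hash)→36850, (C,nl)→251100, (A,merge)→505350, (A,nl)→1567500; best=10600 via (C,hash)
  {CEF}: card=156250; try (F,hash)→8900, (F,merge)→37150, (E,hash)→37650, (E,merge)→505800, (F,nl)→627400, (E,nl)→3130000; best=8900 via (F,hash)
  {ADF}: card=5000; try (D,hash)→2200, (F,hash)→5200, (D,merge)→6450, (F,merge)→7950, (D,nl)→26100, (F,nl)→125700; best=2200 via (D,hash)
  {BCE}: card=20000; try (C,hash)→12000, (B,hash)→12100, (C,merge)→16000, (B,merge)→38900, (C,nl)→402200, (B,nl)→1002400; best=12000 via (C,hash)
  {ACEF}: card=312500; try (E,hash)→74500, (A,hash)→165750, (E,merge)→1073900, (A,merge)→2978000, (E,nl)→6260600, (A,nl)→7821400; best=74500 via (E,hash)
  {ACDF}: card=625000; try (C,hash)→16200, (D,hash)→73700, (C,merge)→77200, (D,merge)→1073450, (C,nl)→2502200, (D,nl)→3135600; best=16200 via (C,hash)
  {BCEF}: card=1250000; try (F,hash)→36000, (B,hash)→172350, (F,merge)→334250, (B,merge)→2981650, (F,nl)→5012000, (B,nl)→62508900; best=36000 via (F,hash)
  {ABCEF}: card=2500000; try (B,hash)→394200, (A,hash)→1286600, (B,merge)→6328500, (A,merge)→27536350, (A,nl)→62536000, (B,nl)→125074500; best=394200 via (B,hash)
  {ACDEF}: card=3125000; try (D,hash)→387600, (E,hash)→642600, (D,merge)→6324850, (E,merge)→13142000, (D,nl)→15699500, (E,nl)→62516200; best=387600 via (D,hash)
  {ABCDEF}: card=25000000; try (D,hash)→2894800, (B,hash)→3519800, (D,merge)→57894550, (B,merge)→72266600, (D,nl)→125394200, (B,nl)→1250387600; best=2894800 via (D,hash)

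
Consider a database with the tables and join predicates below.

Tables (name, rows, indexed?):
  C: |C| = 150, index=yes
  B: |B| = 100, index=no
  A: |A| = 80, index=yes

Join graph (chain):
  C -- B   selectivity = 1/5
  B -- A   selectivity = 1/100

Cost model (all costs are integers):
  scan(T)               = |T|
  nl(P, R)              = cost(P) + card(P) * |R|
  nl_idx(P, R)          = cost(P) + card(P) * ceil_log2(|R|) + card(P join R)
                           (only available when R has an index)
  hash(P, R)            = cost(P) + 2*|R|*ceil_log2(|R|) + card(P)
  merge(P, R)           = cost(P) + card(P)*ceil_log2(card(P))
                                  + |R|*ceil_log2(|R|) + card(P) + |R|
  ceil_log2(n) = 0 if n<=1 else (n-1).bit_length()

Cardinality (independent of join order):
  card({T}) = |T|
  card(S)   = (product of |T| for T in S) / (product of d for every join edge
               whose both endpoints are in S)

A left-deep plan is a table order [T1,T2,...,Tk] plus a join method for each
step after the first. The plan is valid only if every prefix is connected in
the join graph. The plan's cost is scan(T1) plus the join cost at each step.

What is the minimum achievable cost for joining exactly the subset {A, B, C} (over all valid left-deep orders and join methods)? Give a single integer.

2870

Selinger DP over subsets of {A,B,C}:
  {C}: scan cost=150, card=150
  {B}: scan cost=100, card=100
  {A}: scan cost=80, card=80
  {BC}: card=3000; try (B,hash)→1700, (C,merge)→2250, (B,merge)→2300, (C,hash)→2600, (C,nl_idx)→3900, (C,nl)→15100 …(+1); best=1700 via (B,hash)
  {AB}: card=80; try (A,nl_idx)→880, (A,hash)→1320, (B,merge)→1520, (A,merge)→1540, (B,hash)→1560, (B,nl)→8080 …(+1); best=880 via (A,nl_idx)
  {ABC}: card=2400; try (C,merge)→2870, (C,hash)→3360, (C,nl_idx)→3920, (A,hash)→5820, (C,nl)→12880, (A,nl_idx)→25100 …(+2); best=2870 via (C,merge)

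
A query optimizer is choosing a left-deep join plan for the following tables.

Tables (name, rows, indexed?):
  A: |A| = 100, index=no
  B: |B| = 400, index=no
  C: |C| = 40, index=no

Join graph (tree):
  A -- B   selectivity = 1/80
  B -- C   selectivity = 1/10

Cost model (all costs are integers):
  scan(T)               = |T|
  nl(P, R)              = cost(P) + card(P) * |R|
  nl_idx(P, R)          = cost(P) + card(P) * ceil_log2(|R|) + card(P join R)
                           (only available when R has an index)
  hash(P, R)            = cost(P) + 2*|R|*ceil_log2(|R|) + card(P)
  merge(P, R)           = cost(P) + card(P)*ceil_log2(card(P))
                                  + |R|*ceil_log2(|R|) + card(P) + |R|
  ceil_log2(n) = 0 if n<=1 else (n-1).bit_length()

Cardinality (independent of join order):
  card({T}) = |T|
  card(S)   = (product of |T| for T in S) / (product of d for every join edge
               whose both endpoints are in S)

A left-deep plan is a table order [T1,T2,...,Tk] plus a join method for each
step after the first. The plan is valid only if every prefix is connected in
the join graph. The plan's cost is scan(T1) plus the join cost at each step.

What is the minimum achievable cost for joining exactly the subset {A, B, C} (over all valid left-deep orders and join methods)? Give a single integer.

3180

Selinger DP over subsets of {A,B,C}:
  {A}: scan cost=100, card=100
  {B}: scan cost=400, card=400
  {C}: scan cost=40, card=40
  {AB}: card=500; try (A,hash)→2200, (B,merge)→4900, (A,merge)→5200, (B,hash)→7400, (B,nl)→40100, (A,nl)→40400; best=2200 via (A,hash)
  {BC}: card=1600; try (C,hash)→1280, (B,merge)→4320, (C,merge)→4680, (B,hash)→7280, (B,nl)→16040, (C,nl)→16400; best=1280 via (C,hash)
  {ABC}: card=2000; try (C,hash)→3180, (A,hash)→4280, (C,merge)→7480, (A,merge)→21280, (C,nl)→22200, (A,nl)→161280; best=3180 via (C,hash)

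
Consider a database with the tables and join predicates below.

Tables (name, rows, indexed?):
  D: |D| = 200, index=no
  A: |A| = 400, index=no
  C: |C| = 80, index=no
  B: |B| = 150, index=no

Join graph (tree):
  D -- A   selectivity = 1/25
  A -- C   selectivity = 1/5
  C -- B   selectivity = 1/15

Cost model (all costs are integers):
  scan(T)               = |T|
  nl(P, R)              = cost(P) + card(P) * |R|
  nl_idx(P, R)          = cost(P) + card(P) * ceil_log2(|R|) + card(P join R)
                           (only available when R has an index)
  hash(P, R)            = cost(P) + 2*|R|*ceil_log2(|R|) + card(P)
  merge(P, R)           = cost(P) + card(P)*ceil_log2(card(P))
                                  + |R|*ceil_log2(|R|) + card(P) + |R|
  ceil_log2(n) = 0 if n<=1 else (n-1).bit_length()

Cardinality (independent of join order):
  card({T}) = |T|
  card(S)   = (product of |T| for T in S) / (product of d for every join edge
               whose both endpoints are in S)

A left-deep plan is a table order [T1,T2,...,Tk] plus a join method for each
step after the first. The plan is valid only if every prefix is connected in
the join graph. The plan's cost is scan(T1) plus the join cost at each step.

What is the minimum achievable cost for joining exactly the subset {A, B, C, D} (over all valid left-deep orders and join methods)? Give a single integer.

Selinger DP over subsets of {A,B,C,D}:
  {D}: scan cost=200, card=200
  {A}: scan cost=400, card=400
  {C}: scan cost=80, card=80
  {B}: scan cost=150, card=150
  {AD}: card=3200; try (D,hash)→4000, (A,merge)→6000, (D,merge)→6200, (A,hash)→7600, (A,nl)→80200, (D,nl)→80400; best=4000 via (D,hash)
  {AC}: card=6400; try (C,hash)→1920, (A,merge)→4720, (C,merge)→5040, (A,hash)→7360, (A,nl)→32080, (C,nl)→32400; best=1920 via (C,hash)
  {BC}: card=800; try (C,hash)→1420, (B,merge)→2070, (C,merge)→2140, (B,hash)→2560, (B,nl)→12080, (C,nl)→12150; best=1420 via (C,hash)
  {ACD}: card=51200; try (C,hash)→8320, (D,hash)→11520, (C,merge)→46240, (D,merge)→93320, (C,nl)→260000, (D,nl)→1281920; best=8320 via (C,hash)
  {ABC}: card=64000; try (A,hash)→9420, (B,hash)→10720, (A,merge)→14220, (B,merge)→92870, (A,nl)→321420, (B,nl)→961920; best=9420 via (A,hash)
  {ABCD}: card=512000; try (B,hash)→61920, (D,hash)→76620, (B,merge)→880070, (D,merge)→1099220, (B,nl)→7688320, (D,nl)→12809420; best=61920 via (B,hash)

61920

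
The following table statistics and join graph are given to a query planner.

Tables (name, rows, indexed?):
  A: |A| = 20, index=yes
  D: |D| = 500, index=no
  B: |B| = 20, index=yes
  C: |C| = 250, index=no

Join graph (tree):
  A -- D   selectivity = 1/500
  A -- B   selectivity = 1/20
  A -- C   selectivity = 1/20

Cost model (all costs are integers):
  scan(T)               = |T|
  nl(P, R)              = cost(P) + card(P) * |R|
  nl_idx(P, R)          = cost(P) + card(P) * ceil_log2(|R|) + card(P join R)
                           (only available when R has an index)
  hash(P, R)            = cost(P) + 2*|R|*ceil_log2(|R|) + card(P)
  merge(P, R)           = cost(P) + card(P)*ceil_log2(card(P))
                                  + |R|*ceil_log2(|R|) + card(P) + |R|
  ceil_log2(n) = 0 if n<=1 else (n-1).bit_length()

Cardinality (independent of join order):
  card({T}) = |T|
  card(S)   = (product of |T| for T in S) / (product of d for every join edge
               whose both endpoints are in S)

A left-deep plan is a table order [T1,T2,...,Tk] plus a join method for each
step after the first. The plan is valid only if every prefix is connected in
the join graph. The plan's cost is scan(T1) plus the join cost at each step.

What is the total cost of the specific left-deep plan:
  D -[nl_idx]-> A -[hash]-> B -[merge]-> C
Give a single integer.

5610

step 1: scan D: cost=500, card=500
step 2: join A via nl_idx
    card(P join A) = 500*20/(500) = 20
    cost = 500 + 500*5 + 20 = 3020
step 3: join B via hash
    card(P join B) = 20*20/(20) = 20
    cost = 3020 + 2*20*5 + 20 = 3240
step 4: join C via merge
    card(P join C) = 20*250/(20) = 250
    cost = 3240 + 20*5 + 250*8 + 20 + 250 = 5610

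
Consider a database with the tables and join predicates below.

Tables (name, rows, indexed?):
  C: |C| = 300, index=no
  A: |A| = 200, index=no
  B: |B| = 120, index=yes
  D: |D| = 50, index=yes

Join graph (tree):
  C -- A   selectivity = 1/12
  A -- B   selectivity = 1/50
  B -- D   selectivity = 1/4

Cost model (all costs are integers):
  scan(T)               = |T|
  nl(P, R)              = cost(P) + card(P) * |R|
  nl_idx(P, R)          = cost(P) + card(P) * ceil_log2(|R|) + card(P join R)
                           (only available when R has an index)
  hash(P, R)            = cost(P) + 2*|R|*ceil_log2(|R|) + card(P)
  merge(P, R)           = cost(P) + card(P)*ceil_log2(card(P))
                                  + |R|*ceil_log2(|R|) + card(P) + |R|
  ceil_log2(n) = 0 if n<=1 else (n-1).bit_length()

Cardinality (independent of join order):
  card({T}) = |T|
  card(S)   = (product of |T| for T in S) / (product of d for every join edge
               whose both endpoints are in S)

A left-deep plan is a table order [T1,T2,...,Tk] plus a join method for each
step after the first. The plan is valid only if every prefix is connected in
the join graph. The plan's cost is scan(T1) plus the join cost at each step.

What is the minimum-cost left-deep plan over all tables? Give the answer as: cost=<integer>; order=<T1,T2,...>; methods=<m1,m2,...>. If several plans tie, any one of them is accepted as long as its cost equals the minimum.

Selinger DP (subsets sized 1..n):
  {C}: scan cost=300, card=300
  {A}: scan cost=200, card=200
  {B}: scan cost=120, card=120
  {D}: scan cost=50, card=50
  {AC}: card=5000; try (A,hash)→3800, (C,merge)→5000, (A,merge)→5100, (C,hash)→5800, (C,nl)→60200, (A,nl)→60300; best=3800 via (A,hash)
  {AB}: card=480; try (B,hash)→2080, (B,nl_idx)→2080, (A,merge)→2880, (B,merge)→2960, (A,hash)→3440, (A,nl)→24120 …(+1); best=2080 via (B,hash)
  {BD}: card=1500; try (D,hash)→840, (B,merge)→1360, (D,merge)→1430, (B,hash)→1780, (B,nl_idx)→1900, (D,nl_idx)→2340 …(+2); best=840 via (D,hash)
  {ABC}: card=12000; try (C,hash)→7960, (C,merge)→9880, (B,hash)→10480, (B,nl_idx)→50800, (B,merge)→74760, (C,nl)→146080 …(+1); best=7960 via (C,hash)
  {ABD}: card=6000; try (D,hash)→3160, (A,hash)→5540, (D,merge)→7230, (D,nl_idx)→10960, (A,merge)→20640, (D,nl)→26080 …(+1); best=3160 via (D,hash)
  {ABCD}: card=150000; try (C,hash)→14560, (D,hash)→20560, (C,merge)→90160, (D,merge)→188310, (D,nl_idx)→229960, (D,nl)→607960 …(+1); best=14560 via (C,hash)

cost=14560; order=A,B,D,C; methods=hash,hash,hash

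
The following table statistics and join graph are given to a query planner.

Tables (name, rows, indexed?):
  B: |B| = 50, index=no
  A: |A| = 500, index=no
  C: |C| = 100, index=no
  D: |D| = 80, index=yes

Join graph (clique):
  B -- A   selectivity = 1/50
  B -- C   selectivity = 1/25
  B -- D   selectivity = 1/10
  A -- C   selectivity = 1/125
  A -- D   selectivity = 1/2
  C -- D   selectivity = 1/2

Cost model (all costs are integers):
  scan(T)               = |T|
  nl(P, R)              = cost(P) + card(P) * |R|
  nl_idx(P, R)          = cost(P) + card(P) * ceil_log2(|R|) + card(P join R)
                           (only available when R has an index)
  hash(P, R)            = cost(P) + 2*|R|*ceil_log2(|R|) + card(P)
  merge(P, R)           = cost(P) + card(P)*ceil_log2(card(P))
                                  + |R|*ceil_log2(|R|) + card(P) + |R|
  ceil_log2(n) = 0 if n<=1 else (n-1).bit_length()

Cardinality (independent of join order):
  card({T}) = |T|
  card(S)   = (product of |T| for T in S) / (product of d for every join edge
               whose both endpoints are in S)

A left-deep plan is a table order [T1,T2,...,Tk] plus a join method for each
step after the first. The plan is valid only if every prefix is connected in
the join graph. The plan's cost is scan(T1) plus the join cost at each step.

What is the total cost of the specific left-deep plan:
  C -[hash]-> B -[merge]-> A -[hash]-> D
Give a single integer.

step 1: scan C: cost=100, card=100
step 2: join B via hash
    card(P join B) = 100*50/(25) = 200
    cost = 100 + 2*50*6 + 100 = 800
step 3: join A via merge
    card(P join A) = 200*500/(50*125) = 16
    cost = 800 + 200*8 + 500*9 + 200 + 500 = 7600
step 4: join D via hash
    card(P join D) = 16*80/(10*2*2) = 32
    cost = 7600 + 2*80*7 + 16 = 8736

8736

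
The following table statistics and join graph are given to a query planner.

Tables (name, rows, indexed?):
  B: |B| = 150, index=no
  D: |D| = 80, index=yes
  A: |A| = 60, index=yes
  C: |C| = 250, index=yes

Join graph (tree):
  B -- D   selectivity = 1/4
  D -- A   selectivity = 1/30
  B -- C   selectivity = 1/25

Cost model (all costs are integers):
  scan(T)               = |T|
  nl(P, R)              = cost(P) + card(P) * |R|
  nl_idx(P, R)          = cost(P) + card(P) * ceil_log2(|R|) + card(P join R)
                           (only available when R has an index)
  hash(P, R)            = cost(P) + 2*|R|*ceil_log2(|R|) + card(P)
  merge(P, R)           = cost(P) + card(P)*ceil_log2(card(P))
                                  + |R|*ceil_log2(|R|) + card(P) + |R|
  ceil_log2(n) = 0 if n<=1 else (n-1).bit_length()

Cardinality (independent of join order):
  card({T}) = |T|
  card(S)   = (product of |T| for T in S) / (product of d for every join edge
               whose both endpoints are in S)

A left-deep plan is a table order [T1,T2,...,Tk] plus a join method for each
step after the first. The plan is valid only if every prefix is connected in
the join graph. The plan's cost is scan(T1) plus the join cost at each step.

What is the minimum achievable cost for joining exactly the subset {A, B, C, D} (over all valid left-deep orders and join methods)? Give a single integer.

13200

Selinger DP over subsets of {A,B,C,D}:
  {B}: scan cost=150, card=150
  {D}: scan cost=80, card=80
  {A}: scan cost=60, card=60
  {C}: scan cost=250, card=250
  {BD}: card=3000; try (D,hash)→1420, (B,merge)→2070, (D,merge)→2140, (B,hash)→2560, (D,nl_idx)→4200, (B,nl)→12080 …(+1); best=1420 via (D,hash)
  {BC}: card=1500; try (C,nl_idx)→2850, (B,hash)→2900, (C,merge)→3750, (B,merge)→3850, (C,hash)→4300, (C,nl)→37650 …(+1); best=2850 via (C,nl_idx)
  {AD}: card=160; try (D,nl_idx)→640, (A,nl_idx)→720, (A,hash)→880, (D,merge)→1120, (A,merge)→1140, (D,hash)→1240 …(+2); best=640 via (D,nl_idx)
  {ABD}: card=6000; try (B,hash)→3200, (B,merge)→3430, (A,hash)→5140, (B,nl)→24640, (A,nl_idx)→25420, (A,merge)→40840 …(+1); best=3200 via (B,hash)
  {BCD}: card=30000; try (D,hash)→5470, (C,hash)→8420, (D,merge)→21490, (C,merge)→42670, (D,nl_idx)→43350, (C,nl_idx)→55420 …(+2); best=5470 via (D,hash)
  {ABCD}: card=60000; try (C,hash)→13200, (A,hash)→36190, (C,merge)→89450, (C,nl_idx)→111200, (A,nl_idx)→245470, (A,merge)→485890 …(+2); best=13200 via (C,hash)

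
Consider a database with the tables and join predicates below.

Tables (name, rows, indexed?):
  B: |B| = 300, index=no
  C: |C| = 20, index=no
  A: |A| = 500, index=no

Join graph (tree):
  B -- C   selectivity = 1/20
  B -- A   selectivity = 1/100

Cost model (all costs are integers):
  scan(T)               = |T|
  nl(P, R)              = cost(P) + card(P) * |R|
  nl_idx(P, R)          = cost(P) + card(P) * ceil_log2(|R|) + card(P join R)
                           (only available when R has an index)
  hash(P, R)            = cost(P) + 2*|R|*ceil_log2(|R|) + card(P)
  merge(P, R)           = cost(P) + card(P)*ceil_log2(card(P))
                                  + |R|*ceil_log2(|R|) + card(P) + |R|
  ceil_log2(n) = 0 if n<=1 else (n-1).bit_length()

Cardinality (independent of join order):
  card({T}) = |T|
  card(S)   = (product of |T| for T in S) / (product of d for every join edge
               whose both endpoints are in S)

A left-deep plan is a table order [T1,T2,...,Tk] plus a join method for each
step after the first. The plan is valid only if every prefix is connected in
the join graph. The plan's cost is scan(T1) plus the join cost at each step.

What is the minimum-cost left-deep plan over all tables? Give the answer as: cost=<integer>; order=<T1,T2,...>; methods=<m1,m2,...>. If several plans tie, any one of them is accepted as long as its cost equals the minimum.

cost=8100; order=A,B,C; methods=hash,hash

Selinger DP (subsets sized 1..n):
  {B}: scan cost=300, card=300
  {C}: scan cost=20, card=20
  {A}: scan cost=500, card=500
  {BC}: card=300; try (C,hash)→800, (B,merge)→3140, (C,merge)→3420, (B,hash)→5440, (B,nl)→6020, (C,nl)→6300; best=800 via (C,hash)
  {AB}: card=1500; try (B,hash)→6400, (A,merge)→8300, (B,merge)→8500, (A,hash)→9600, (A,nl)→150300, (B,nl)→150500; best=6400 via (B,hash)
  {ABC}: card=1500; try (C,hash)→8100, (A,merge)→8800, (A,hash)→10100, (C,merge)→24520, (C,nl)→36400, (A,nl)→150800; best=8100 via (C,hash)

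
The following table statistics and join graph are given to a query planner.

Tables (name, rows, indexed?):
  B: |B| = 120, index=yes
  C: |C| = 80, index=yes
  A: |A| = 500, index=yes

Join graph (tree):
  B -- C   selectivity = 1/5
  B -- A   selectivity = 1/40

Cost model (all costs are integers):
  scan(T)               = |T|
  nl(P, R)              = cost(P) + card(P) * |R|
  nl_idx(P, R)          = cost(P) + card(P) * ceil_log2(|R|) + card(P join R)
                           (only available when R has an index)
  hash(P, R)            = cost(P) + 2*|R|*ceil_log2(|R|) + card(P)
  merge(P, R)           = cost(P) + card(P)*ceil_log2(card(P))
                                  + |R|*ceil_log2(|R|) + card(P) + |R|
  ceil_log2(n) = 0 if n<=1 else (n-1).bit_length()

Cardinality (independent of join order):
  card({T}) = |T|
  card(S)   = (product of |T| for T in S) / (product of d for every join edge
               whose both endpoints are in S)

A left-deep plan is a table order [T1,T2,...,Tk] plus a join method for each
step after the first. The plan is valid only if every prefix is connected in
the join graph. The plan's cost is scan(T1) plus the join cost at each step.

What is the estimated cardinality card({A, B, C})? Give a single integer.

Tables in S: A(500), B(120), C(80)
Edges inside S: B-C(d=5), B-A(d=40)
numerator = 500 * 120 * 80 = 4800000
denominator = 5 * 40 = 200
card(S) = 4800000 / 200 = 24000

24000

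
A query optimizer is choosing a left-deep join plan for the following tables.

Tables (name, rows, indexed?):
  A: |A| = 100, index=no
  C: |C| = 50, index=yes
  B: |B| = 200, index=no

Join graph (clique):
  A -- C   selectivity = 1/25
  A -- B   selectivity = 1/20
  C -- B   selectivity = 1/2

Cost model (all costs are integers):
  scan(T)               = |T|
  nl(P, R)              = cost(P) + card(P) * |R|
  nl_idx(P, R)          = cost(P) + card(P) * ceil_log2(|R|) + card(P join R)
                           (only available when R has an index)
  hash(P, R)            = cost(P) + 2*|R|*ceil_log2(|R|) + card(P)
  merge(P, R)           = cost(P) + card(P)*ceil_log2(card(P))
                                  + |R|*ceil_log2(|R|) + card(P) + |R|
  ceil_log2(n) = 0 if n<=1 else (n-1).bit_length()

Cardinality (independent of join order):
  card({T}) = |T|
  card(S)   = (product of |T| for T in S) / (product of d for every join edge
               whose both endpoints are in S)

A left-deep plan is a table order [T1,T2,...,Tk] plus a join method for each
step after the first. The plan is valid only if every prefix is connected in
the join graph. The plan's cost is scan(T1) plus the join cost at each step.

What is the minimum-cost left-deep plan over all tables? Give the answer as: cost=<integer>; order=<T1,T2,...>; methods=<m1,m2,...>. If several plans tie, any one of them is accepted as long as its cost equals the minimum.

Selinger DP (subsets sized 1..n):
  {A}: scan cost=100, card=100
  {C}: scan cost=50, card=50
  {B}: scan cost=200, card=200
  {AC}: card=200; try (C,hash)→800, (C,nl_idx)→900, (A,merge)→1200, (C,merge)→1250, (A,hash)→1500, (A,nl)→5050 …(+1); best=800 via (C,hash)
  {AB}: card=1000; try (A,hash)→1800, (B,merge)→2700, (A,merge)→2800, (B,hash)→3400, (B,nl)→20100, (A,nl)→20200; best=1800 via (A,hash)
  {BC}: card=5000; try (C,hash)→1000, (B,merge)→2200, (C,merge)→2350, (B,hash)→3300, (C,nl_idx)→6400, (B,nl)→10050 …(+1); best=1000 via (C,hash)
  {ABC}: card=1000; try (C,hash)→3400, (B,hash)→4200, (B,merge)→4400, (A,hash)→7400, (C,nl_idx)→8800, (C,merge)→13150 …(+4); best=3400 via (C,hash)

cost=3400; order=B,A,C; methods=hash,hash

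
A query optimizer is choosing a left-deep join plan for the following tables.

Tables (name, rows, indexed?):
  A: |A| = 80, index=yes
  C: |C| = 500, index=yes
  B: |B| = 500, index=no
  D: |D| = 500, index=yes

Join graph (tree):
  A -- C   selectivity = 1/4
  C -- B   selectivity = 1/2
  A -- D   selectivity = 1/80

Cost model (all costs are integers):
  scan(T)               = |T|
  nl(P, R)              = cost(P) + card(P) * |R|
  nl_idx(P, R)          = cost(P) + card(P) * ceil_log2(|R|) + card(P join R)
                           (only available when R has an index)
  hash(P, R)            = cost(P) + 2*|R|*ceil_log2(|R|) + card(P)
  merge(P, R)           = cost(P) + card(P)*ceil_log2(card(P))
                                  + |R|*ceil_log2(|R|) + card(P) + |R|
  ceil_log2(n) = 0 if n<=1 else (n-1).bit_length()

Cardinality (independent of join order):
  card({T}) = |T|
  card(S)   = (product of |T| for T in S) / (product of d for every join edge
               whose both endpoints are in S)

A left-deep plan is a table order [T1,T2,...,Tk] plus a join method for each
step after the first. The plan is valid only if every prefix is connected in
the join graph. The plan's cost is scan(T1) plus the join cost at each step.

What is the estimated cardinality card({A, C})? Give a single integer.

10000

Tables in S: A(80), C(500)
Edges inside S: A-C(d=4)
numerator = 80 * 500 = 40000
denominator = 4 = 4
card(S) = 40000 / 4 = 10000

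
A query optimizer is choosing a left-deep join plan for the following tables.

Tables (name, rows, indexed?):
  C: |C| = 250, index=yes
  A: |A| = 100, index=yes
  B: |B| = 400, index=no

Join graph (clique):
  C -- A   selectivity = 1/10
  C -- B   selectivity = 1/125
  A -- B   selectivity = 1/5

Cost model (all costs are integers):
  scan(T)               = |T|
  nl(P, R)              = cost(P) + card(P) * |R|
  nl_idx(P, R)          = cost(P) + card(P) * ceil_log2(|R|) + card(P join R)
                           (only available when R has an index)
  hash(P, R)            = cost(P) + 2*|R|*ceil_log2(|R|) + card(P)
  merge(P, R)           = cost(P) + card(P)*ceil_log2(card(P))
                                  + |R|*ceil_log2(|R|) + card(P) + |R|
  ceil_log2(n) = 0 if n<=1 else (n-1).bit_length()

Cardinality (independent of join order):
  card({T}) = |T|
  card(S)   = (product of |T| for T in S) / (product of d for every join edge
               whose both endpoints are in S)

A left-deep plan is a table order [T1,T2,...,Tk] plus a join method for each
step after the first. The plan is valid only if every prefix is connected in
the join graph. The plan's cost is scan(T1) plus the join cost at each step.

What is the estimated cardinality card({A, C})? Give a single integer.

Tables in S: A(100), C(250)
Edges inside S: C-A(d=10)
numerator = 100 * 250 = 25000
denominator = 10 = 10
card(S) = 25000 / 10 = 2500

2500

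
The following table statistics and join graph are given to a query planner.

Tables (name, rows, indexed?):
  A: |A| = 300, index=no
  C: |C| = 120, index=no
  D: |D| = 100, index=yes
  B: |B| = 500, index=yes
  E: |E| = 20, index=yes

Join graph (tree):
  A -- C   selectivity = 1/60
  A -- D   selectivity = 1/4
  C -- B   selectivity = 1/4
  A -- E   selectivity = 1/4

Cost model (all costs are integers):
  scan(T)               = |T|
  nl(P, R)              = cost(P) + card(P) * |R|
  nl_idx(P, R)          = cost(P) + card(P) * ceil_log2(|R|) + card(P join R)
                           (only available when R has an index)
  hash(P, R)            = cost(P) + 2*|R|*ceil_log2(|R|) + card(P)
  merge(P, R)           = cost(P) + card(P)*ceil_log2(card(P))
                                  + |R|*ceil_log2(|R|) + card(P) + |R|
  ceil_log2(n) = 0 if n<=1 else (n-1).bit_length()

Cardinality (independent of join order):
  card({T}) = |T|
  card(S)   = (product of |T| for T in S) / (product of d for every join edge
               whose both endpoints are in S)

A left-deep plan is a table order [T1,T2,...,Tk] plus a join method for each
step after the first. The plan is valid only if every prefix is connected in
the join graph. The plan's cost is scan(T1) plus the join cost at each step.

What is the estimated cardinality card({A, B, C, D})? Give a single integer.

1875000

Tables in S: A(300), B(500), C(120), D(100)
Edges inside S: A-C(d=60), A-D(d=4), C-B(d=4)
numerator = 300 * 500 * 120 * 100 = 1800000000
denominator = 60 * 4 * 4 = 960
card(S) = 1800000000 / 960 = 1875000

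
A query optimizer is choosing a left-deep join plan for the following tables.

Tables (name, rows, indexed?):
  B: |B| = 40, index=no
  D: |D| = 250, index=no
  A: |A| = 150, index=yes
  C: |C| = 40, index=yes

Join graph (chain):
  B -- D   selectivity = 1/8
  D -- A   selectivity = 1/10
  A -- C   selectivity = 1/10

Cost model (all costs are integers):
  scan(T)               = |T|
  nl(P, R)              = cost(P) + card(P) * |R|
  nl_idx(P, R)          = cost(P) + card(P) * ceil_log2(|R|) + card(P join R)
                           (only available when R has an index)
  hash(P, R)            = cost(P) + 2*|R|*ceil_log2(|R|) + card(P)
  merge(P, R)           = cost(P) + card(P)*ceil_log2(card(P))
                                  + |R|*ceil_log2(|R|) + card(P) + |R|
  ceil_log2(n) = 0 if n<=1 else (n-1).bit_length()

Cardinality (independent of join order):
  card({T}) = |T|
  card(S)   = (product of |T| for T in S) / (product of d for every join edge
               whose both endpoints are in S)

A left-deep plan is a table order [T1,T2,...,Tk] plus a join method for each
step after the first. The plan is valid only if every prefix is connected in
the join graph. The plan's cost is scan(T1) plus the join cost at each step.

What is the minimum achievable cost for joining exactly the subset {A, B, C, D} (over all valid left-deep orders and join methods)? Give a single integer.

20860

Selinger DP over subsets of {A,B,C,D}:
  {B}: scan cost=40, card=40
  {D}: scan cost=250, card=250
  {A}: scan cost=150, card=150
  {C}: scan cost=40, card=40
  {BD}: card=1250; try (B,hash)→980, (D,merge)→2570, (B,merge)→2780, (D,hash)→4080, (D,nl)→10040, (B,nl)→10250; best=980 via (B,hash)
  {AD}: card=3750; try (A,hash)→2900, (D,merge)→3750, (A,merge)→3850, (D,hash)→4300, (A,nl_idx)→6000, (D,nl)→37650 …(+1); best=2900 via (A,hash)
  {AC}: card=600; try (C,hash)→780, (A,nl_idx)→960, (C,nl_idx)→1650, (A,merge)→1670, (C,merge)→1780, (A,hash)→2480 …(+2); best=780 via (C,hash)
  {ABD}: card=18750; try (A,hash)→4630, (B,hash)→7130, (A,merge)→17330, (A,nl_idx)→29730, (B,merge)→51930, (B,nl)→152900 …(+1); best=4630 via (A,hash)
  {ACD}: card=15000; try (D,hash)→5380, (C,hash)→7130, (D,merge)→9630, (C,nl_idx)→40400, (C,merge)→51930, (D,nl)→150780 …(+1); best=5380 via (D,hash)
  {ABCD}: card=75000; try (B,hash)→20860, (C,hash)→23860, (C,nl_idx)→192130, (B,merge)→230660, (C,merge)→304910, (B,nl)→605380 …(+1); best=20860 via (B,hash)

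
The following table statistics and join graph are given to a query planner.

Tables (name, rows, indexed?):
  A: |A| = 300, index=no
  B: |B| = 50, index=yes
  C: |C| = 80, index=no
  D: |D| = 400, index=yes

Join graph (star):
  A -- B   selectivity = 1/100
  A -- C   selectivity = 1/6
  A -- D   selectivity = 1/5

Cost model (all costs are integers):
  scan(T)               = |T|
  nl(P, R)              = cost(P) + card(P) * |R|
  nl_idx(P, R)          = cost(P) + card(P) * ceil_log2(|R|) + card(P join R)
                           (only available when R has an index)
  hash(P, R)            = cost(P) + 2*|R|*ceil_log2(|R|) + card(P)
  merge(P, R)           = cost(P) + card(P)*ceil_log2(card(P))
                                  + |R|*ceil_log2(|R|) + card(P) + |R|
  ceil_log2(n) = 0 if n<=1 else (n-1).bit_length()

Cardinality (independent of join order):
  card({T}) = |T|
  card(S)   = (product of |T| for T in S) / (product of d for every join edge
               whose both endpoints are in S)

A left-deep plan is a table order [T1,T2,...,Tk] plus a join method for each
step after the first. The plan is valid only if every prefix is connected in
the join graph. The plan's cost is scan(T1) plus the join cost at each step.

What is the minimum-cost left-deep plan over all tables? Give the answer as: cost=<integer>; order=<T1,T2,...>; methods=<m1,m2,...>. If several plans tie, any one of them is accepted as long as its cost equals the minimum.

cost=11670; order=A,B,C,D; methods=hash,hash,hash

Selinger DP (subsets sized 1..n):
  {A}: scan cost=300, card=300
  {B}: scan cost=50, card=50
  {C}: scan cost=80, card=80
  {D}: scan cost=400, card=400
  {AB}: card=150; try (B,hash)→1200, (B,nl_idx)→2250, (A,merge)→3400, (B,merge)→3650, (A,hash)→5500, (A,nl)→15050 …(+1); best=1200 via (B,hash)
  {AC}: card=4000; try (C,hash)→1720, (A,merge)→3720, (C,merge)→3940, (A,hash)→5560, (A,nl)→24080, (C,nl)→24300; best=1720 via (C,hash)
  {AD}: card=24000; try (A,hash)→6200, (D,merge)→7300, (A,merge)→7400, (D,hash)→7800, (D,nl_idx)→27000, (D,nl)→120300 …(+1); best=6200 via (A,hash)
  {ABC}: card=2000; try (C,hash)→2470, (C,merge)→3190, (B,hash)→6320, (C,nl)→13200, (B,nl_idx)→27720, (B,merge)→54070 …(+1); best=2470 via (C,hash)
  {ABD}: card=12000; try (D,merge)→6550, (D,hash)→8550, (D,nl_idx)→14550, (B,hash)→30800, (D,nl)→61200, (B,nl_idx)→162200 …(+2); best=6550 via (D,merge)
  {ACD}: card=320000; try (D,hash)→12920, (C,hash)→31320, (D,merge)→57720, (D,nl_idx)→357720, (C,merge)→390840, (D,nl)→1601720 …(+1); best=12920 via (D,hash)
  {ABCD}: card=160000; try (D,hash)→11670, (C,hash)→19670, (D,merge)→30470, (D,nl_idx)→180470, (C,merge)→187190, (B,hash)→333520 …(+5); best=11670 via (D,hash)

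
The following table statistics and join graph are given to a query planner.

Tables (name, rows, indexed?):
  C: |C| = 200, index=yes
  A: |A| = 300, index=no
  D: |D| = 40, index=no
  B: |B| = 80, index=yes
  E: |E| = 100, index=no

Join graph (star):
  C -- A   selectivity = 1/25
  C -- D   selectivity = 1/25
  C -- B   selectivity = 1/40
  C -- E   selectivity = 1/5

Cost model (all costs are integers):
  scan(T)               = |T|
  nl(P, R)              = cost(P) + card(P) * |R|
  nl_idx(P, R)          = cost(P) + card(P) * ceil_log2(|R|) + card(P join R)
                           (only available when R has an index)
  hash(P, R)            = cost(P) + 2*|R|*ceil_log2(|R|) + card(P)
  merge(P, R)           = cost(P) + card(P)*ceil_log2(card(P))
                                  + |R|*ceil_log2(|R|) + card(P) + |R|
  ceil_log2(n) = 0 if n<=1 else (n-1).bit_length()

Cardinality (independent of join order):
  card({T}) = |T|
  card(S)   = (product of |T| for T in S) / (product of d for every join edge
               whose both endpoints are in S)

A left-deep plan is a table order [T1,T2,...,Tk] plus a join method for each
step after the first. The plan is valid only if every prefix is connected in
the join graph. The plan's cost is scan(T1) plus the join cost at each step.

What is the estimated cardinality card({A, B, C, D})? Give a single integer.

Tables in S: A(300), B(80), C(200), D(40)
Edges inside S: C-A(d=25), C-D(d=25), C-B(d=40)
numerator = 300 * 80 * 200 * 40 = 192000000
denominator = 25 * 25 * 40 = 25000
card(S) = 192000000 / 25000 = 7680

7680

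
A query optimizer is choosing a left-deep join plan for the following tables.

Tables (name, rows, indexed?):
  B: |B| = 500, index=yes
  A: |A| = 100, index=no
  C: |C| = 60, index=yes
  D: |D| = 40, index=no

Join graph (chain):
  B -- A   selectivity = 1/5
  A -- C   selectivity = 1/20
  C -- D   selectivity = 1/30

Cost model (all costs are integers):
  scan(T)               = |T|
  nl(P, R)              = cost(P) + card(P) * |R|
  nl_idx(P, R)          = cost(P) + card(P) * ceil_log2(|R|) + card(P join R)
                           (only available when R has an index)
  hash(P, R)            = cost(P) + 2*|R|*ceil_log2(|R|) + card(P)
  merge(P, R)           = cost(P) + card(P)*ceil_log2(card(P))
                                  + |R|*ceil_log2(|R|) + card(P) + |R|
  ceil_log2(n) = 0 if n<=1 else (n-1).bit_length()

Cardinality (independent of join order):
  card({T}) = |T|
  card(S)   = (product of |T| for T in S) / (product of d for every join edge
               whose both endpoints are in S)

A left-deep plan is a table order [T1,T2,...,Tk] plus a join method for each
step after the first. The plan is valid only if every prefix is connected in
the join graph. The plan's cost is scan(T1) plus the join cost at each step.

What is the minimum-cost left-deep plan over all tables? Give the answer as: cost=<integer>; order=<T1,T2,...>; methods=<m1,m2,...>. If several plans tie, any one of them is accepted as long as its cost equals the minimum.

cost=10700; order=A,C,D,B; methods=hash,hash,merge

Selinger DP (subsets sized 1..n):
  {B}: scan cost=500, card=500
  {A}: scan cost=100, card=100
  {C}: scan cost=60, card=60
  {D}: scan cost=40, card=40
  {AB}: card=10000; try (A,hash)→2400, (B,merge)→5900, (A,merge)→6300, (B,hash)→9200, (B,nl_idx)→11000, (B,nl)→50100 …(+1); best=2400 via (A,hash)
  {AC}: card=300; try (C,hash)→920, (C,nl_idx)→1000, (A,merge)→1280, (C,merge)→1320, (A,hash)→1520, (A,nl)→6060 …(+1); best=920 via (C,hash)
  {CD}: card=80; try (C,nl_idx)→360, (D,hash)→600, (C,merge)→740, (D,merge)→760, (C,hash)→800, (C,nl)→2440 …(+1); best=360 via (C,nl_idx)
  {ABC}: card=30000; try (B,merge)→8920, (B,hash)→10220, (C,hash)→13120, (B,nl_idx)→33620, (C,nl_idx)→92400, (B,nl)→150920 …(+2); best=8920 via (B,merge)
  {ACD}: card=400; try (D,hash)→1700, (A,merge)→1800, (A,hash)→1840, (D,merge)→4200, (A,nl)→8360, (D,nl)→12920; best=1700 via (D,hash)
  {ABCD}: card=40000; try (B,merge)→10700, (B,hash)→11100, (D,hash)→39400, (B,nl_idx)→45300, (B,nl)→201700, (D,merge)→489200 …(+1); best=10700 via (B,merge)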